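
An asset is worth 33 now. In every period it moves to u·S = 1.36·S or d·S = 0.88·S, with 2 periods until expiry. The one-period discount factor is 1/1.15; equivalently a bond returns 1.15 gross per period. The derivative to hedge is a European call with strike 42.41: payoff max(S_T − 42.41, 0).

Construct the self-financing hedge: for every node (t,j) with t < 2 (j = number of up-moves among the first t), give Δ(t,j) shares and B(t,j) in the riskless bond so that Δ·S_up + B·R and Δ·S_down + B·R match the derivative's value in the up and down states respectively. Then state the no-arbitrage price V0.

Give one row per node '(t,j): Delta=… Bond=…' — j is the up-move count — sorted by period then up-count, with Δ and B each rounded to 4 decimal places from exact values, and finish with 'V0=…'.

(0,0): Delta=0.5752 Bond=-14.5247
(1,0): Delta=0.0000 Bond=0.0000
(1,1): Delta=0.8647 Bond=-29.6949
V0=4.4564

Under the risk-neutral measure, an up-move has probability p* = (R−d)/(u−d) = 0.5625 and values discount at R = 1.15.
At expiry t=2: V(2,0)=0.0000, V(2,1)=0.0000, V(2,2)=18.6268
  t=1,j=0: stock 29.0400 → up 39.4944 (V=0.0000), down 25.5552 (V=0.0000). Price 0.0000; hedge Δ=0.0000, bond B=0.0000.
  t=1,j=1: stock 44.8800 → up 61.0368 (V=18.6268), down 39.4944 (V=0.0000). Price 9.1109; hedge Δ=0.8647, bond B=-29.6949.
  t=0,j=0: stock 33.0000 → up 44.8800 (V=9.1109), down 29.0400 (V=0.0000). Price 4.4564; hedge Δ=0.5752, bond B=-14.5247.
Check: Δ(0,0)·S0 + B(0,0) = 4.4564 = V0.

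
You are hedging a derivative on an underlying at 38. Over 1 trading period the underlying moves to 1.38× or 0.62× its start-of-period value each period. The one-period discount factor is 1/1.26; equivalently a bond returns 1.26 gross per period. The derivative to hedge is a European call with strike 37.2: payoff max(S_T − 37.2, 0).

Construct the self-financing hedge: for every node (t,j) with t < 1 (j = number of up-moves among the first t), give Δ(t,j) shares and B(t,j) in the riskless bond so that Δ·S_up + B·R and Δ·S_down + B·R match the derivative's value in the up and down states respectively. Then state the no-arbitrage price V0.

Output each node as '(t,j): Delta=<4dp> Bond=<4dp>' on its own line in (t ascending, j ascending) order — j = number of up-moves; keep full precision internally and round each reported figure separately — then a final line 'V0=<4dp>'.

Risk-neutral probability p* = (R−d)/(u−d) = (1.26−0.62)/(1.38−0.62) = 0.8421.
Terminal values V(1,·): V(1,0)=0.0000, V(1,1)=15.2400
Node (0,0) S=38.0000: V=(p*·15.2400+(1−p*)·0.0000)/1.26=10.1855; Δ=(15.2400−0.0000)/(52.4400−23.5600)=0.5277; B=V−Δ·S=-9.8672
The time-0 hedge costs 10.1855, which is the no-arbitrage price.

(0,0): Delta=0.5277 Bond=-9.8672
V0=10.1855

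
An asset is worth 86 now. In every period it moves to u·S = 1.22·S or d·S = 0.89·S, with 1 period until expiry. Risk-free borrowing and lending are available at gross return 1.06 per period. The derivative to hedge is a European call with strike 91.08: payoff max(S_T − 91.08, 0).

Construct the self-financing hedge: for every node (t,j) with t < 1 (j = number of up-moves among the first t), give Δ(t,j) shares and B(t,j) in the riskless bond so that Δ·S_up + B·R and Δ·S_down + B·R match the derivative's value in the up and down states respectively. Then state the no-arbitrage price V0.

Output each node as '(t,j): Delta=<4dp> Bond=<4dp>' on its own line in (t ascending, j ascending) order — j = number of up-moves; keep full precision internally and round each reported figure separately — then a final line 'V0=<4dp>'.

Under the risk-neutral measure, an up-move has probability p* = (R−d)/(u−d) = 0.5152 and values discount at R = 1.06.
At expiry t=1: V(1,0)=0.0000, V(1,1)=13.8400
Node (0,0) S=86.0000: V=(p*·13.8400+(1−p*)·0.0000)/1.06=6.7261; Δ=(13.8400−0.0000)/(104.9200−76.5400)=0.4877; B=V−Δ·S=-35.2133
Check: Δ(0,0)·S0 + B(0,0) = 6.7261 = V0.

(0,0): Delta=0.4877 Bond=-35.2133
V0=6.7261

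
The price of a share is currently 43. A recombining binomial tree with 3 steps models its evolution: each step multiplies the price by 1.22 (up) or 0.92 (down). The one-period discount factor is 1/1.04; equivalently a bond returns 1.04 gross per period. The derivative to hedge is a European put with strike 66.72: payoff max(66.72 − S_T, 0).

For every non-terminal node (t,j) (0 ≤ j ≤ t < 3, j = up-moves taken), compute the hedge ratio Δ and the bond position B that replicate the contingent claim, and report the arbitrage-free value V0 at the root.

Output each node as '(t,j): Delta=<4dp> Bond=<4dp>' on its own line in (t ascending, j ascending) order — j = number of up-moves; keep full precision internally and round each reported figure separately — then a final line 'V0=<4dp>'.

(0,0): Delta=-0.8697 Bond=54.3580
(1,0): Delta=-1.0000 Bond=61.6864
(1,1): Delta=-0.7223 Bond=48.8011
(2,0): Delta=-1.0000 Bond=64.1538
(2,1): Delta=-1.0000 Bond=64.1538
(2,2): Delta=-0.4083 Bond=30.6521
V0=16.9603

Risk-neutral probability p* = (R−d)/(u−d) = (1.04−0.92)/(1.22−0.92) = 0.4000.
Terminal values V(3,·): V(3,0)=33.2364, V(3,1)=22.3179, V(3,2)=7.8389, V(3,3)=0.0000
Node (2,0) S=36.3952: V=(p*·22.3179+(1−p*)·33.2364)/1.04=27.7586; Δ=(22.3179−33.2364)/(44.4021−33.4836)=-1.0000; B=V−Δ·S=64.1538
Node (2,1) S=48.2632: V=(p*·7.8389+(1−p*)·22.3179)/1.04=15.8906; Δ=(7.8389−22.3179)/(58.8811−44.4021)=-1.0000; B=V−Δ·S=64.1538
Node (2,2) S=64.0012: V=(p*·0.0000+(1−p*)·7.8389)/1.04=4.5224; Δ=(0.0000−7.8389)/(78.0815−58.8811)=-0.4083; B=V−Δ·S=30.6521
Node (1,0) S=39.5600: V=(p*·15.8906+(1−p*)·27.7586)/1.04=22.1264; Δ=(15.8906−27.7586)/(48.2632−36.3952)=-1.0000; B=V−Δ·S=61.6864
Node (1,1) S=52.4600: V=(p*·4.5224+(1−p*)·15.8906)/1.04=10.9071; Δ=(4.5224−15.8906)/(64.0012−48.2632)=-0.7223; B=V−Δ·S=48.8011
Node (0,0) S=43.0000: V=(p*·10.9071+(1−p*)·22.1264)/1.04=16.9603; Δ=(10.9071−22.1264)/(52.4600−39.5600)=-0.8697; B=V−Δ·S=54.3580
The time-0 hedge costs 16.9603, which is the no-arbitrage price.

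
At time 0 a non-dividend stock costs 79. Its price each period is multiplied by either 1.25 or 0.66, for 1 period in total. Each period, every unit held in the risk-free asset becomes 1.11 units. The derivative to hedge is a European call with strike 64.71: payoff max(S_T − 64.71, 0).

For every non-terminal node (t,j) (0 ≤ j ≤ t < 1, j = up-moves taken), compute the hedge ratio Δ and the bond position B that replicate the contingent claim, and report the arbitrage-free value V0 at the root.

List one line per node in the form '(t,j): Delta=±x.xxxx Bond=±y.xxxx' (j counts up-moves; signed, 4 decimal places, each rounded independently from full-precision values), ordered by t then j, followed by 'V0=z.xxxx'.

Under the risk-neutral measure, an up-move has probability p* = (R−d)/(u−d) = 0.7627 and values discount at R = 1.11.
Terminal payoffs: V(1,0)=0.0000, V(1,1)=34.0400
(0,0): S=79.0000. Δ = (V_up−V_dn)/(S_up−S_dn) = (34.0400−0.0000)/(98.7500−52.1400) = 0.7303. V = [p*·34.0400 + (1−p*)·0.0000]/1.11 = 23.3898. B = V − Δ·S = -34.3051.
Each (Δ,B) replicates both successor values, so the strategy is self-financing and V0 is arbitrage-free.

(0,0): Delta=0.7303 Bond=-34.3051
V0=23.3898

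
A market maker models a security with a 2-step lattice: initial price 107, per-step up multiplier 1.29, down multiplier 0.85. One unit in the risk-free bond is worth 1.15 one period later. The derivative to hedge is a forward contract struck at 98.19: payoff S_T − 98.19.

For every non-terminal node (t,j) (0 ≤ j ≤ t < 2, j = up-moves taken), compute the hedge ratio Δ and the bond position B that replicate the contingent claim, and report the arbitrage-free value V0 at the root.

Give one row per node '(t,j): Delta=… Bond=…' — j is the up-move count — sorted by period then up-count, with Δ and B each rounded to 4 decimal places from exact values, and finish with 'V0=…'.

(0,0): Delta=1.0000 Bond=-74.2457
(1,0): Delta=1.0000 Bond=-85.3826
(1,1): Delta=1.0000 Bond=-85.3826
V0=32.7543

Under the risk-neutral measure, an up-move has probability p* = (R−d)/(u−d) = 0.6818 and values discount at R = 1.15.
Terminal payoffs: V(2,0)=-20.8825, V(2,1)=19.1355, V(2,2)=79.8687
Node (1,0) S=90.9500: V=(p*·19.1355+(1−p*)·-20.8825)/1.15=5.5674; Δ=(19.1355−-20.8825)/(117.3255−77.3075)=1.0000; B=V−Δ·S=-85.3826
Node (1,1) S=138.0300: V=(p*·79.8687+(1−p*)·19.1355)/1.15=52.6474; Δ=(79.8687−19.1355)/(178.0587−117.3255)=1.0000; B=V−Δ·S=-85.3826
Node (0,0) S=107.0000: V=(p*·52.6474+(1−p*)·5.5674)/1.15=32.7543; Δ=(52.6474−5.5674)/(138.0300−90.9500)=1.0000; B=V−Δ·S=-74.2457
Each (Δ,B) replicates both successor values, so the strategy is self-financing and V0 is arbitrage-free.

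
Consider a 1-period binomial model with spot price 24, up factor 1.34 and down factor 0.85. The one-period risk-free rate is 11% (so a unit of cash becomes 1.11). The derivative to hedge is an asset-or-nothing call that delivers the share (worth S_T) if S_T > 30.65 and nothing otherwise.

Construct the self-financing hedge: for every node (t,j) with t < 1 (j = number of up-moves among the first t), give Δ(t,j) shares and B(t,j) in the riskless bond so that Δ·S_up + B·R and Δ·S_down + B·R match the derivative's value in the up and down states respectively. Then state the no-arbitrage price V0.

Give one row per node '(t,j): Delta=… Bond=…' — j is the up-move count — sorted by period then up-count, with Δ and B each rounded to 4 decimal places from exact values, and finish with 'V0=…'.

Risk-neutral probability p* = (R−d)/(u−d) = (1.11−0.85)/(1.34−0.85) = 0.5306.
Payoff layer (t=1): V(1,0)=0.0000, V(1,1)=32.1600
  t=0,j=0: stock 24.0000 → up 32.1600 (V=32.1600), down 20.4000 (V=0.0000). Price 15.3734; hedge Δ=2.7347, bond B=-50.2592.
Root portfolio cost Δ·24+B reproduces V0=15.3734.

(0,0): Delta=2.7347 Bond=-50.2592
V0=15.3734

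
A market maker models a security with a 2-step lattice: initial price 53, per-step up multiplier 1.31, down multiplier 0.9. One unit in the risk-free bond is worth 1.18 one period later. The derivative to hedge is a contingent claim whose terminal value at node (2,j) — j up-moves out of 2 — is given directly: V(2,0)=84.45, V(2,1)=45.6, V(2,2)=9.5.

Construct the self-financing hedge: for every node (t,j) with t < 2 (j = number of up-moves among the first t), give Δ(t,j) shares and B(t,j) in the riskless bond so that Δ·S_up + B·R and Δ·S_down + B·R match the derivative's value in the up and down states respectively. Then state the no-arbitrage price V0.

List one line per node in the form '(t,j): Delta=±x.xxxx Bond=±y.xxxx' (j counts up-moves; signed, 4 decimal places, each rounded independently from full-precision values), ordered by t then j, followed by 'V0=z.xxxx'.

Risk-neutral probability p* = (R−d)/(u−d) = (1.18−0.9)/(1.31−0.9) = 0.6829.
At expiry t=2: V(2,0)=84.4500, V(2,1)=45.6000, V(2,2)=9.5000
  t=1,j=0: stock 47.7000 → up 62.4870 (V=45.6000), down 42.9300 (V=84.4500). Price 49.0833; hedge Δ=-1.9865, bond B=143.8394.
  t=1,j=1: stock 69.4300 → up 90.9533 (V=9.5000), down 62.4870 (V=45.6000). Price 17.7511; hedge Δ=-1.2682, bond B=105.7999.
  t=0,j=0: stock 53.0000 → up 69.4300 (V=17.7511), down 47.7000 (V=49.0833). Price 23.4625; hedge Δ=-1.4419, bond B=99.8824.
The time-0 hedge costs 23.4625, which is the no-arbitrage price.

(0,0): Delta=-1.4419 Bond=99.8824
(1,0): Delta=-1.9865 Bond=143.8394
(1,1): Delta=-1.2682 Bond=105.7999
V0=23.4625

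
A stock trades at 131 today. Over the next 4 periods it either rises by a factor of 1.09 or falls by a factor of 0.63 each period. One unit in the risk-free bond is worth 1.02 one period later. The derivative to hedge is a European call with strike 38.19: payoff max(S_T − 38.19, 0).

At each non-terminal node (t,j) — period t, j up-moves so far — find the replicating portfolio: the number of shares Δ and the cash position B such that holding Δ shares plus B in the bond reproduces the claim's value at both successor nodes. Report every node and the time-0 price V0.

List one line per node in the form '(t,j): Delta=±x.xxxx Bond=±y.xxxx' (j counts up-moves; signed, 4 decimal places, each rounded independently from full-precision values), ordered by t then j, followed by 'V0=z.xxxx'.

The replicating-portfolio and risk-neutral prices coincide; use p* = (1.02−0.63)/(1.09−0.63) = 0.8478 for the latter.
Terminal payoffs: V(4,0)=0.0000, V(4,1)=0.0000, V(4,2)=23.5840, V(4,3)=68.6887, V(4,4)=146.7272
  t=3,j=0: stock 32.7562 → up 35.7042 (V=0.0000), down 20.6364 (V=0.0000). Price 0.0000; hedge Δ=0.0000, bond B=0.0000.
  t=3,j=1: stock 56.6734 → up 61.7740 (V=23.5840), down 35.7042 (V=0.0000). Price 19.6030; hedge Δ=0.9046, bond B=-31.6664.
  t=3,j=2: stock 98.0539 → up 106.8787 (V=68.6887), down 61.7740 (V=23.5840). Price 60.6127; hedge Δ=1.0000, bond B=-37.4412.
  t=3,j=3: stock 169.6488 → up 184.9172 (V=146.7272), down 106.8787 (V=68.6887). Price 132.2076; hedge Δ=1.0000, bond B=-37.4412.
  t=2,j=0: stock 51.9939 → up 56.6734 (V=19.6030), down 32.7562 (V=0.0000). Price 16.2941; hedge Δ=0.8196, bond B=-26.3212.
  t=2,j=1: stock 89.9577 → up 98.0539 (V=60.6127), down 56.6734 (V=19.6030). Price 53.3060; hedge Δ=0.9910, bond B=-35.8455.
  t=2,j=2: stock 155.6411 → up 169.6488 (V=132.2076), down 98.0539 (V=60.6127). Price 118.9341; hedge Δ=1.0000, bond B=-36.7070.
  t=1,j=0: stock 82.5300 → up 89.9577 (V=53.3060), down 51.9939 (V=16.2941). Price 46.7390; hedge Δ=0.9749, bond B=-33.7217.
  t=1,j=1: stock 142.7900 → up 155.6411 (V=118.9341), down 89.9577 (V=53.3060). Price 106.8110; hedge Δ=0.9992, bond B=-35.8588.
  t=0,j=0: stock 131.0000 → up 142.7900 (V=106.8110), down 82.5300 (V=46.7390). Price 95.7545; hedge Δ=0.9969, bond B=-34.8368.
Each (Δ,B) replicates both successor values, so the strategy is self-financing and V0 is arbitrage-free.

(0,0): Delta=0.9969 Bond=-34.8368
(1,0): Delta=0.9749 Bond=-33.7217
(1,1): Delta=0.9992 Bond=-35.8588
(2,0): Delta=0.8196 Bond=-26.3212
(2,1): Delta=0.9910 Bond=-35.8455
(2,2): Delta=1.0000 Bond=-36.7070
(3,0): Delta=0.0000 Bond=0.0000
(3,1): Delta=0.9046 Bond=-31.6664
(3,2): Delta=1.0000 Bond=-37.4412
(3,3): Delta=1.0000 Bond=-37.4412
V0=95.7545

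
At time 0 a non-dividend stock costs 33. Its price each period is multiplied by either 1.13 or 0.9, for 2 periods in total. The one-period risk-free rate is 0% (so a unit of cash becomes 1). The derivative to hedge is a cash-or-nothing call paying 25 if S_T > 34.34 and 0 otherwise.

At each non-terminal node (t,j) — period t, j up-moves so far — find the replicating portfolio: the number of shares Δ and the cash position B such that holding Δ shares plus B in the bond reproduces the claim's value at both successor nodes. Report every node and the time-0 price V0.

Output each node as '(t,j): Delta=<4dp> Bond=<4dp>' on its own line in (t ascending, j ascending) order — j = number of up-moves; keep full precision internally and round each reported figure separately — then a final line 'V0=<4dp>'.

The replicating-portfolio and risk-neutral prices coincide; use p* = (1−0.9)/(1.13−0.9) = 0.4348 for the latter.
Terminal payoffs: V(2,0)=0.0000, V(2,1)=0.0000, V(2,2)=25.0000
  t=1,j=0: stock 29.7000 → up 33.5610 (V=0.0000), down 26.7300 (V=0.0000). Price 0.0000; hedge Δ=0.0000, bond B=0.0000.
  t=1,j=1: stock 37.2900 → up 42.1377 (V=25.0000), down 33.5610 (V=0.0000). Price 10.8696; hedge Δ=2.9149, bond B=-97.8261.
  t=0,j=0: stock 33.0000 → up 37.2900 (V=10.8696), down 29.7000 (V=0.0000). Price 4.7259; hedge Δ=1.4321, bond B=-42.5331.
Each (Δ,B) replicates both successor values, so the strategy is self-financing and V0 is arbitrage-free.

(0,0): Delta=1.4321 Bond=-42.5331
(1,0): Delta=0.0000 Bond=0.0000
(1,1): Delta=2.9149 Bond=-97.8261
V0=4.7259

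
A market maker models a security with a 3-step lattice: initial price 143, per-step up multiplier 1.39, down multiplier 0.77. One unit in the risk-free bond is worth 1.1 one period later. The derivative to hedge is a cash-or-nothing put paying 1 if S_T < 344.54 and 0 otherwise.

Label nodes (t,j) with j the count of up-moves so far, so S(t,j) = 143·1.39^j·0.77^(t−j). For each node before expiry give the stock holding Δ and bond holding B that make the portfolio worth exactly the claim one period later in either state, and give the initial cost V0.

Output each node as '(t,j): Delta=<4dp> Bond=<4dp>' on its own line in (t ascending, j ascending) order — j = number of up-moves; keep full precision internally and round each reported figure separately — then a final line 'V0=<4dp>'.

(0,0): Delta=-0.0026 Bond=1.0157
(1,0): Delta=0.0000 Bond=0.8264
(1,1): Delta=-0.0039 Bond=1.3728
(2,0): Delta=0.0000 Bond=0.9091
(2,1): Delta=0.0000 Bond=0.9091
(2,2): Delta=-0.0058 Bond=2.0381
V0=0.6380

Under the risk-neutral measure, an up-move has probability p* = (R−d)/(u−d) = 0.5323 and values discount at R = 1.1.
Payoff layer (t=3): V(3,0)=1.0000, V(3,1)=1.0000, V(3,2)=1.0000, V(3,3)=0.0000
  t=2,j=0: stock 84.7847 → up 117.8507 (V=1.0000), down 65.2842 (V=1.0000). Price 0.9091; hedge Δ=0.0000, bond B=0.9091.
  t=2,j=1: stock 153.0529 → up 212.7435 (V=1.0000), down 117.8507 (V=1.0000). Price 0.9091; hedge Δ=0.0000, bond B=0.9091.
  t=2,j=2: stock 276.2903 → up 384.0435 (V=0.0000), down 212.7435 (V=1.0000). Price 0.4252; hedge Δ=-0.0058, bond B=2.0381.
  t=1,j=0: stock 110.1100 → up 153.0529 (V=0.9091), down 84.7847 (V=0.9091). Price 0.8264; hedge Δ=0.0000, bond B=0.8264.
  t=1,j=1: stock 198.7700 → up 276.2903 (V=0.4252), down 153.0529 (V=0.9091). Price 0.5923; hedge Δ=-0.0039, bond B=1.3728.
  t=0,j=0: stock 143.0000 → up 198.7700 (V=0.5923), down 110.1100 (V=0.8264). Price 0.6380; hedge Δ=-0.0026, bond B=1.0157.
Each (Δ,B) replicates both successor values, so the strategy is self-financing and V0 is arbitrage-free.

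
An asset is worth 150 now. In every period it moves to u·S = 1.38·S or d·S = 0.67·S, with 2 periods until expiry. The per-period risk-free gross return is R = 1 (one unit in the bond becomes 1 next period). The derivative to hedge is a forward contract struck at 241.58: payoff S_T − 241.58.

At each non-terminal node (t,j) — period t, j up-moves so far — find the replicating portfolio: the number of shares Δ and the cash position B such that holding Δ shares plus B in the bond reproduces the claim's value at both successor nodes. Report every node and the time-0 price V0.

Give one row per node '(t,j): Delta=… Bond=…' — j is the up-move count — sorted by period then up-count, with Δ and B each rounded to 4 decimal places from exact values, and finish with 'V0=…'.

(0,0): Delta=1.0000 Bond=-241.5800
(1,0): Delta=1.0000 Bond=-241.5800
(1,1): Delta=1.0000 Bond=-241.5800
V0=-91.5800

Under the risk-neutral measure, an up-move has probability p* = (R−d)/(u−d) = 0.4648 and values discount at R = 1.
Terminal payoffs: V(2,0)=-174.2450, V(2,1)=-102.8900, V(2,2)=44.0800
Node (1,0) S=100.5000: V=(p*·-102.8900+(1−p*)·-174.2450)/1=-141.0800; Δ=(-102.8900−-174.2450)/(138.6900−67.3350)=1.0000; B=V−Δ·S=-241.5800
Node (1,1) S=207.0000: V=(p*·44.0800+(1−p*)·-102.8900)/1=-34.5800; Δ=(44.0800−-102.8900)/(285.6600−138.6900)=1.0000; B=V−Δ·S=-241.5800
Node (0,0) S=150.0000: V=(p*·-34.5800+(1−p*)·-141.0800)/1=-91.5800; Δ=(-34.5800−-141.0800)/(207.0000−100.5000)=1.0000; B=V−Δ·S=-241.5800
The time-0 hedge costs -91.5800, which is the no-arbitrage price.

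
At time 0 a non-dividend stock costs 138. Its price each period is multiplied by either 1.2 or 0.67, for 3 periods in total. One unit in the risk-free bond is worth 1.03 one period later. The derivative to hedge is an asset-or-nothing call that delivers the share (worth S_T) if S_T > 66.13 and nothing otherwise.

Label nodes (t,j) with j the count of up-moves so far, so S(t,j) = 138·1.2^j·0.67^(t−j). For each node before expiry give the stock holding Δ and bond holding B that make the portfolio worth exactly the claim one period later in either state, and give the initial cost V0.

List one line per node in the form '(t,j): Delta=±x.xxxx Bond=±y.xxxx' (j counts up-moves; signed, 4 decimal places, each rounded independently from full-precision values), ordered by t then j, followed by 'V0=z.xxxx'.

The replicating-portfolio and risk-neutral prices coincide; use p* = (1.03−0.67)/(1.2−0.67) = 0.6792 for the latter.
Terminal values V(3,·): V(3,0)=0.0000, V(3,1)=74.3378, V(3,2)=133.1424, V(3,3)=238.4640
(2,0): S=61.9482. Δ = (V_up−V_dn)/(S_up−S_dn) = (74.3378−0.0000)/(74.3378−41.5053) = 2.2642. V = [p*·74.3378 + (1−p*)·0.0000]/1.03 = 49.0229. B = V − Δ·S = -91.2371.
(2,1): S=110.9520. Δ = (V_up−V_dn)/(S_up−S_dn) = (133.1424−74.3378)/(133.1424−74.3378) = 1.0000. V = [p*·133.1424 + (1−p*)·74.3378]/1.03 = 110.9520. B = V − Δ·S = 0.0000.
(2,2): S=198.7200. Δ = (V_up−V_dn)/(S_up−S_dn) = (238.4640−133.1424)/(238.4640−133.1424) = 1.0000. V = [p*·238.4640 + (1−p*)·133.1424]/1.03 = 198.7200. B = V − Δ·S = 0.0000.
(1,0): S=92.4600. Δ = (V_up−V_dn)/(S_up−S_dn) = (110.9520−49.0229)/(110.9520−61.9482) = 1.2638. V = [p*·110.9520 + (1−p*)·49.0229]/1.03 = 88.4349. B = V − Δ·S = -28.4124.
(1,1): S=165.6000. Δ = (V_up−V_dn)/(S_up−S_dn) = (198.7200−110.9520)/(198.7200−110.9520) = 1.0000. V = [p*·198.7200 + (1−p*)·110.9520]/1.03 = 165.6000. B = V − Δ·S = 0.0000.
(0,0): S=138.0000. Δ = (V_up−V_dn)/(S_up−S_dn) = (165.6000−88.4349)/(165.6000−92.4600) = 1.0550. V = [p*·165.6000 + (1−p*)·88.4349]/1.03 = 136.7465. B = V − Δ·S = -8.8480.
The time-0 hedge costs 136.7465, which is the no-arbitrage price.

(0,0): Delta=1.0550 Bond=-8.8480
(1,0): Delta=1.2638 Bond=-28.4124
(1,1): Delta=1.0000 Bond=0.0000
(2,0): Delta=2.2642 Bond=-91.2371
(2,1): Delta=1.0000 Bond=0.0000
(2,2): Delta=1.0000 Bond=0.0000
V0=136.7465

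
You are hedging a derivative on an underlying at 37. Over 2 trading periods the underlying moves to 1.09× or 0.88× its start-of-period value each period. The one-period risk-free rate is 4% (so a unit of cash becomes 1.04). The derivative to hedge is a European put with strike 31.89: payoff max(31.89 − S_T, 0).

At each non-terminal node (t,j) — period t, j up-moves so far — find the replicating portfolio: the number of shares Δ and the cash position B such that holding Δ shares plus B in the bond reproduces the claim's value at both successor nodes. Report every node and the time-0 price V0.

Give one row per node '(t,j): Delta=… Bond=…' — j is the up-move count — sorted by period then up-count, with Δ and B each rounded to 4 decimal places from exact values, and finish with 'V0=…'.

Under the risk-neutral measure, an up-move has probability p* = (R−d)/(u−d) = 0.7619 and values discount at R = 1.04.
Terminal payoffs: V(2,0)=3.2372, V(2,1)=0.0000, V(2,2)=0.0000
  t=1,j=0: stock 32.5600 → up 35.4904 (V=0.0000), down 28.6528 (V=3.2372). Price 0.7411; hedge Δ=-0.4734, bond B=16.1564.
  t=1,j=1: stock 40.3300 → up 43.9597 (V=0.0000), down 35.4904 (V=0.0000). Price 0.0000; hedge Δ=0.0000, bond B=0.0000.
  t=0,j=0: stock 37.0000 → up 40.3300 (V=0.0000), down 32.5600 (V=0.7411). Price 0.1697; hedge Δ=-0.0954, bond B=3.6988.
The time-0 hedge costs 0.1697, which is the no-arbitrage price.

(0,0): Delta=-0.0954 Bond=3.6988
(1,0): Delta=-0.4734 Bond=16.1564
(1,1): Delta=0.0000 Bond=0.0000
V0=0.1697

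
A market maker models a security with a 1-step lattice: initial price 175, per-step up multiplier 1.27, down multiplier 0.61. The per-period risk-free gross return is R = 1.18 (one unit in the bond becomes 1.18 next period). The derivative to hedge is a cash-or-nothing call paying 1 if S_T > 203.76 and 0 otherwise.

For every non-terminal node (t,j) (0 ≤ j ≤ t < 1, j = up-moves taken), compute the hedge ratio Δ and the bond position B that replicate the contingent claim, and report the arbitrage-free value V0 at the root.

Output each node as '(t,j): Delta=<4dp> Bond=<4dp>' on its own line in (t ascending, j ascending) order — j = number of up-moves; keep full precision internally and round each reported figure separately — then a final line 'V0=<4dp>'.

Since d<R<u, set p* = (R−d)/(u−d) = 0.8636; price each node as the discounted p*-expectation of its children.
At expiry t=1: V(1,0)=0.0000, V(1,1)=1.0000
Node (0,0) S=175.0000: V=(p*·1.0000+(1−p*)·0.0000)/1.18=0.7319; Δ=(1.0000−0.0000)/(222.2500−106.7500)=0.0087; B=V−Δ·S=-0.7833
Each (Δ,B) replicates both successor values, so the strategy is self-financing and V0 is arbitrage-free.

(0,0): Delta=0.0087 Bond=-0.7833
V0=0.7319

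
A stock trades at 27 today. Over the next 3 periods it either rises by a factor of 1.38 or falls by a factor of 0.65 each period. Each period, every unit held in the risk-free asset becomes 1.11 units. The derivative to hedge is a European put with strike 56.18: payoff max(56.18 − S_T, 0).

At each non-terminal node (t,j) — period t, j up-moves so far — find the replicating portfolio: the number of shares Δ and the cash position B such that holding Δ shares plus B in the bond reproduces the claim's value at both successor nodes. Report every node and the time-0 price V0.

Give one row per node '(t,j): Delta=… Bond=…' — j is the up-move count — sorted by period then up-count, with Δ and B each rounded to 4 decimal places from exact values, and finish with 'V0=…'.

(0,0): Delta=-0.7584 Bond=37.2580
(1,0): Delta=-1.0000 Bond=45.5969
(1,1): Delta=-0.6916 Bond=38.8673
(2,0): Delta=-1.0000 Bond=50.6126
(2,1): Delta=-1.0000 Bond=50.6126
(2,2): Delta=-0.6063 Bond=38.7582
V0=16.7820

Since d<R<u, set p* = (R−d)/(u−d) = 0.6301; price each node as the discounted p*-expectation of its children.
Terminal payoffs: V(3,0)=48.7651, V(3,1)=40.4376, V(3,2)=22.7578, V(3,3)=0.0000
  t=2,j=0: stock 11.4075 → up 15.7424 (V=40.4376), down 7.4149 (V=48.7651). Price 39.2051; hedge Δ=-1.0000, bond B=50.6126.
  t=2,j=1: stock 24.2190 → up 33.4222 (V=22.7578), down 15.7424 (V=40.4376). Price 26.3936; hedge Δ=-1.0000, bond B=50.6126.
  t=2,j=2: stock 51.4188 → up 70.9579 (V=0.0000), down 33.4222 (V=22.7578). Price 7.5831; hedge Δ=-0.6063, bond B=38.7582.
  t=1,j=0: stock 17.5500 → up 24.2190 (V=26.3936), down 11.4075 (V=39.2051). Price 28.0469; hedge Δ=-1.0000, bond B=45.5969.
  t=1,j=1: stock 37.2600 → up 51.4188 (V=7.5831), down 24.2190 (V=26.3936). Price 13.0995; hedge Δ=-0.6916, bond B=38.8673.
  t=0,j=0: stock 27.0000 → up 37.2600 (V=13.0995), down 17.5500 (V=28.0469). Price 16.7820; hedge Δ=-0.7584, bond B=37.2580.
Self-financing check: at every node Δ·S+B equals the discounted successor values.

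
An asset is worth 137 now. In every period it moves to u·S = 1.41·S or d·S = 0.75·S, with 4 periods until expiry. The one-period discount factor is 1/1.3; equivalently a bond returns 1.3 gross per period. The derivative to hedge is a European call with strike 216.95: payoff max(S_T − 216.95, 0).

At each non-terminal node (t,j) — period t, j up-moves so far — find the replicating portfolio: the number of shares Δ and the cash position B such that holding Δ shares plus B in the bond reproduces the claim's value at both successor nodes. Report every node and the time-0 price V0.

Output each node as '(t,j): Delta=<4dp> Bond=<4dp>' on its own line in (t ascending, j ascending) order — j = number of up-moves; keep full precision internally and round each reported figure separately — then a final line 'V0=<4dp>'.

(0,0): Delta=0.8626 Bond=-53.7783
(1,0): Delta=0.4307 Bond=-25.5316
(1,1): Delta=0.9086 Bond=-78.7878
(2,0): Delta=0.0000 Bond=0.0000
(2,1): Delta=0.4765 Bond=-39.8293
(2,2): Delta=0.9545 Bond=-114.9432
(3,0): Delta=0.0000 Bond=0.0000
(3,1): Delta=0.0000 Bond=0.0000
(3,2): Delta=0.5272 Bond=-62.1337
(3,3): Delta=1.0000 Bond=-166.8846
V0=64.4017

Under the risk-neutral measure, an up-move has probability p* = (R−d)/(u−d) = 0.8333 and values discount at R = 1.3.
Terminal payoffs: V(4,0)=0.0000, V(4,1)=0.0000, V(4,2)=0.0000, V(4,3)=71.0810, V(4,4)=324.5482
(3,0): S=57.7969. Δ = (V_up−V_dn)/(S_up−S_dn) = (0.0000−0.0000)/(81.4936−43.3477) = 0.0000. V = [p*·0.0000 + (1−p*)·0.0000]/1.3 = 0.0000. B = V − Δ·S = 0.0000.
(3,1): S=108.6581. Δ = (V_up−V_dn)/(S_up−S_dn) = (0.0000−0.0000)/(153.2080−81.4936) = 0.0000. V = [p*·0.0000 + (1−p*)·0.0000]/1.3 = 0.0000. B = V − Δ·S = 0.0000.
(3,2): S=204.2773. Δ = (V_up−V_dn)/(S_up−S_dn) = (71.0810−0.0000)/(288.0310−153.2080) = 0.5272. V = [p*·71.0810 + (1−p*)·0.0000]/1.3 = 45.5647. B = V − Δ·S = -62.1337.
(3,3): S=384.0413. Δ = (V_up−V_dn)/(S_up−S_dn) = (324.5482−71.0810)/(541.4982−288.0310) = 1.0000. V = [p*·324.5482 + (1−p*)·71.0810]/1.3 = 217.1567. B = V − Δ·S = -166.8846.
(2,0): S=77.0625. Δ = (V_up−V_dn)/(S_up−S_dn) = (0.0000−0.0000)/(108.6581−57.7969) = 0.0000. V = [p*·0.0000 + (1−p*)·0.0000]/1.3 = 0.0000. B = V − Δ·S = 0.0000.
(2,1): S=144.8775. Δ = (V_up−V_dn)/(S_up−S_dn) = (45.5647−0.0000)/(204.2773−108.6581) = 0.4765. V = [p*·45.5647 + (1−p*)·0.0000]/1.3 = 29.2082. B = V − Δ·S = -39.8293.
(2,2): S=272.3697. Δ = (V_up−V_dn)/(S_up−S_dn) = (217.1567−45.5647)/(384.0413−204.2773) = 0.9545. V = [p*·217.1567 + (1−p*)·45.5647]/1.3 = 145.0446. B = V − Δ·S = -114.9432.
(1,0): S=102.7500. Δ = (V_up−V_dn)/(S_up−S_dn) = (29.2082−0.0000)/(144.8775−77.0625) = 0.4307. V = [p*·29.2082 + (1−p*)·0.0000]/1.3 = 18.7232. B = V − Δ·S = -25.5316.
(1,1): S=193.1700. Δ = (V_up−V_dn)/(S_up−S_dn) = (145.0446−29.2082)/(272.3697−144.8775) = 0.9086. V = [p*·145.0446 + (1−p*)·29.2082]/1.3 = 96.7220. B = V − Δ·S = -78.7878.
(0,0): S=137.0000. Δ = (V_up−V_dn)/(S_up−S_dn) = (96.7220−18.7232)/(193.1700−102.7500) = 0.8626. V = [p*·96.7220 + (1−p*)·18.7232]/1.3 = 64.4017. B = V − Δ·S = -53.7783.
Check: Δ(0,0)·S0 + B(0,0) = 64.4017 = V0.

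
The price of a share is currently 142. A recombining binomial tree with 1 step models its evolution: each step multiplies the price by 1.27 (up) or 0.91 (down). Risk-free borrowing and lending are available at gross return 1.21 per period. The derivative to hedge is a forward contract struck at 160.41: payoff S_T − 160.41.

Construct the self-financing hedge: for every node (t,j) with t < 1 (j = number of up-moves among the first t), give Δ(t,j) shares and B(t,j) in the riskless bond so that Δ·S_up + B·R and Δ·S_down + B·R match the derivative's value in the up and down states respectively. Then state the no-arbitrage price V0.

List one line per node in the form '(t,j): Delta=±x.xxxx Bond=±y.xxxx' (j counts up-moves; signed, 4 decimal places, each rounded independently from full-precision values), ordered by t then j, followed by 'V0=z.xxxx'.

(0,0): Delta=1.0000 Bond=-132.5702
V0=9.4298

No-arbitrage ⇒ martingale measure with p* = (R−d)/(u−d) = 0.8333.
Payoff layer (t=1): V(1,0)=-31.1900, V(1,1)=19.9300
(0,0): S=142.0000. Δ = (V_up−V_dn)/(S_up−S_dn) = (19.9300−-31.1900)/(180.3400−129.2200) = 1.0000. V = [p*·19.9300 + (1−p*)·-31.1900]/1.21 = 9.4298. B = V − Δ·S = -132.5702.
Each (Δ,B) replicates both successor values, so the strategy is self-financing and V0 is arbitrage-free.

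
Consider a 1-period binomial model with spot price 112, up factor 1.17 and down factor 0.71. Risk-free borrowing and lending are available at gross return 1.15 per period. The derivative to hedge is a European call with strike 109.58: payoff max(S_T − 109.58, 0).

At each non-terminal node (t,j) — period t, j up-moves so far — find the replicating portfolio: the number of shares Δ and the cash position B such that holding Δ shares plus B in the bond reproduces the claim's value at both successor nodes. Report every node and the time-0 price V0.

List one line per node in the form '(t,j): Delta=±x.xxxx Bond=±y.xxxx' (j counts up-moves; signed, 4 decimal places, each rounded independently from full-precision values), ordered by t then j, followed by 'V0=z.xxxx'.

The replicating-portfolio and risk-neutral prices coincide; use p* = (1.15−0.71)/(1.17−0.71) = 0.9565 for the latter.
At expiry t=1: V(1,0)=0.0000, V(1,1)=21.4600
(0,0): S=112.0000. Δ = (V_up−V_dn)/(S_up−S_dn) = (21.4600−0.0000)/(131.0400−79.5200) = 0.4165. V = [p*·21.4600 + (1−p*)·0.0000]/1.15 = 17.8495. B = V − Δ·S = -28.8026.
Each (Δ,B) replicates both successor values, so the strategy is self-financing and V0 is arbitrage-free.

(0,0): Delta=0.4165 Bond=-28.8026
V0=17.8495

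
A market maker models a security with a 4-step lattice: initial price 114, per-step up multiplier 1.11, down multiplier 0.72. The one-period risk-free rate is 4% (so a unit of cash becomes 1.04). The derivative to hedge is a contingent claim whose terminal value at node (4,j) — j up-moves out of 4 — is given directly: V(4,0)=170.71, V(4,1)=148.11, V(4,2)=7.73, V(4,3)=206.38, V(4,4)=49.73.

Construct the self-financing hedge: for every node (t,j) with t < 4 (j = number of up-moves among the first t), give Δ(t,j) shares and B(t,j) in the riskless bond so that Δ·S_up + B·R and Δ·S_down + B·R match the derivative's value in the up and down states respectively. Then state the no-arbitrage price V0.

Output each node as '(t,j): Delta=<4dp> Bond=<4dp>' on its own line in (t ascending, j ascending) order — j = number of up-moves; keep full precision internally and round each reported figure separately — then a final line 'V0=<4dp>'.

(0,0): Delta=-0.5155 Bond=151.4194
(1,0): Delta=2.6474 Bond=-102.1423
(1,1): Delta=-0.9644 Bond=214.2677
(2,0): Delta=-4.9746 Bond=344.2139
(2,1): Delta=3.7289 Bond=-204.7622
(2,2): Delta=-1.6303 Bond=316.3760
(3,0): Delta=-1.3619 Bond=204.2626
(3,1): Delta=-5.4872 Bond=391.6087
(3,2): Delta=5.0366 Bond=-345.2004
(3,3): Delta=-2.5763 Bond=476.5192
V0=92.6470

Under the risk-neutral measure, an up-move has probability p* = (R−d)/(u−d) = 0.8205 and values discount at R = 1.04.
At expiry t=4: V(4,0)=170.7100, V(4,1)=148.1100, V(4,2)=7.7300, V(4,3)=206.3800, V(4,4)=49.7300
(3,0): S=42.5503. Δ = (V_up−V_dn)/(S_up−S_dn) = (148.1100−170.7100)/(47.2308−30.6362) = -1.3619. V = [p*·148.1100 + (1−p*)·170.7100]/1.04 = 146.3139. B = V − Δ·S = 204.2626.
(3,1): S=65.5983. Δ = (V_up−V_dn)/(S_up−S_dn) = (7.7300−148.1100)/(72.8142−47.2308) = -5.4872. V = [p*·7.7300 + (1−p*)·148.1100]/1.04 = 31.6600. B = V − Δ·S = 391.6087.
(3,2): S=101.1308. Δ = (V_up−V_dn)/(S_up−S_dn) = (206.3800−7.7300)/(112.2552−72.8142) = 5.0366. V = [p*·206.3800 + (1−p*)·7.7300]/1.04 = 164.1585. B = V − Δ·S = -345.2004.
(3,3): S=155.9099. Δ = (V_up−V_dn)/(S_up−S_dn) = (49.7300−206.3800)/(173.0600−112.2552) = -2.5763. V = [p*·49.7300 + (1−p*)·206.3800]/1.04 = 74.8526. B = V − Δ·S = 476.5192.
(2,0): S=59.0976. Δ = (V_up−V_dn)/(S_up−S_dn) = (31.6600−146.3139)/(65.5983−42.5503) = -4.9746. V = [p*·31.6600 + (1−p*)·146.3139]/1.04 = 50.2297. B = V − Δ·S = 344.2139.
(2,1): S=91.1088. Δ = (V_up−V_dn)/(S_up−S_dn) = (164.1585−31.6600)/(101.1308−65.5983) = 3.7289. V = [p*·164.1585 + (1−p*)·31.6600]/1.04 = 134.9776. B = V − Δ·S = -204.7622.
(2,2): S=140.4594. Δ = (V_up−V_dn)/(S_up−S_dn) = (74.8526−164.1585)/(155.9099−101.1308) = -1.6303. V = [p*·74.8526 + (1−p*)·164.1585]/1.04 = 87.3864. B = V − Δ·S = 316.3760.
(1,0): S=82.0800. Δ = (V_up−V_dn)/(S_up−S_dn) = (134.9776−50.2297)/(91.1088−59.0976) = 2.6474. V = [p*·134.9776 + (1−p*)·50.2297]/1.04 = 115.1601. B = V − Δ·S = -102.1423.
(1,1): S=126.5400. Δ = (V_up−V_dn)/(S_up−S_dn) = (87.3864−134.9776)/(140.4594−91.1088) = -0.9644. V = [p*·87.3864 + (1−p*)·134.9776]/1.04 = 92.2389. B = V − Δ·S = 214.2677.
(0,0): S=114.0000. Δ = (V_up−V_dn)/(S_up−S_dn) = (92.2389−115.1601)/(126.5400−82.0800) = -0.5155. V = [p*·92.2389 + (1−p*)·115.1601]/1.04 = 92.6470. B = V − Δ·S = 151.4194.
Check: Δ(0,0)·S0 + B(0,0) = 92.6470 = V0.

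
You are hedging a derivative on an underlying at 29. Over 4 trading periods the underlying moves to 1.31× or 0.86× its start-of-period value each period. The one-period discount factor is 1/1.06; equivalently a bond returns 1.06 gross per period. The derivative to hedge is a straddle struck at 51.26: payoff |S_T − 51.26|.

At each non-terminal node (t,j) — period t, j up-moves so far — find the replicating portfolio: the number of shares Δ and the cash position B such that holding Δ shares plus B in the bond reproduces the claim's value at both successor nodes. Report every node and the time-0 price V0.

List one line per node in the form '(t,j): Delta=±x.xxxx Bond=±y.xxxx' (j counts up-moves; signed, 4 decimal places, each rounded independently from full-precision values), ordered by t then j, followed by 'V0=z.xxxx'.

Since d<R<u, set p* = (R−d)/(u−d) = 0.4444; price each node as the discounted p*-expectation of its children.
Terminal payoffs: V(4,0)=35.3968, V(4,1)=27.0962, V(4,2)=14.4524, V(4,3)=4.8074, V(4,4)=34.1450
(3,0): S=18.4456. Δ = (V_up−V_dn)/(S_up−S_dn) = (27.0962−35.3968)/(24.1638−15.8632) = -1.0000. V = [p*·27.0962 + (1−p*)·35.3968]/1.06 = 29.9129. B = V − Δ·S = 48.3585.
(3,1): S=28.0974. Δ = (V_up−V_dn)/(S_up−S_dn) = (14.4524−27.0962)/(36.8076−24.1638) = -1.0000. V = [p*·14.4524 + (1−p*)·27.0962]/1.06 = 20.2611. B = V − Δ·S = 48.3585.
(3,2): S=42.7995. Δ = (V_up−V_dn)/(S_up−S_dn) = (4.8074−14.4524)/(56.0674−36.8076) = -0.5008. V = [p*·4.8074 + (1−p*)·14.4524]/1.06 = 9.5903. B = V − Δ·S = 31.0237.
(3,3): S=65.1946. Δ = (V_up−V_dn)/(S_up−S_dn) = (34.1450−4.8074)/(85.4050−56.0674) = 1.0000. V = [p*·34.1450 + (1−p*)·4.8074]/1.06 = 16.8361. B = V − Δ·S = -48.3585.
(2,0): S=21.4484. Δ = (V_up−V_dn)/(S_up−S_dn) = (20.2611−29.9129)/(28.0974−18.4456) = -1.0000. V = [p*·20.2611 + (1−p*)·29.9129]/1.06 = 24.1728. B = V − Δ·S = 45.6212.
(2,1): S=32.6714. Δ = (V_up−V_dn)/(S_up−S_dn) = (9.5903−20.2611)/(42.7995−28.0974) = -0.7258. V = [p*·9.5903 + (1−p*)·20.2611]/1.06 = 14.6401. B = V − Δ·S = 38.3529.
(2,2): S=49.7669. Δ = (V_up−V_dn)/(S_up−S_dn) = (16.8361−9.5903)/(65.1946−42.7995) = 0.3235. V = [p*·16.8361 + (1−p*)·9.5903]/1.06 = 12.0855. B = V − Δ·S = -4.0163.
(1,0): S=24.9400. Δ = (V_up−V_dn)/(S_up−S_dn) = (14.6401−24.1728)/(32.6714−21.4484) = -0.8494. V = [p*·14.6401 + (1−p*)·24.1728]/1.06 = 18.8076. B = V − Δ·S = 39.9914.
(1,1): S=37.9900. Δ = (V_up−V_dn)/(S_up−S_dn) = (12.0855−14.6401)/(49.7669−32.6714) = -0.1494. V = [p*·12.0855 + (1−p*)·14.6401]/1.06 = 12.7403. B = V − Δ·S = 18.4171.
(0,0): S=29.0000. Δ = (V_up−V_dn)/(S_up−S_dn) = (12.7403−18.8076)/(37.9900−24.9400) = -0.4649. V = [p*·12.7403 + (1−p*)·18.8076]/1.06 = 15.1991. B = V − Δ·S = 28.6819.
Self-financing check: at every node Δ·S+B equals the discounted successor values.

(0,0): Delta=-0.4649 Bond=28.6819
(1,0): Delta=-0.8494 Bond=39.9914
(1,1): Delta=-0.1494 Bond=18.4171
(2,0): Delta=-1.0000 Bond=45.6212
(2,1): Delta=-0.7258 Bond=38.3529
(2,2): Delta=0.3235 Bond=-4.0163
(3,0): Delta=-1.0000 Bond=48.3585
(3,1): Delta=-1.0000 Bond=48.3585
(3,2): Delta=-0.5008 Bond=31.0237
(3,3): Delta=1.0000 Bond=-48.3585
V0=15.1991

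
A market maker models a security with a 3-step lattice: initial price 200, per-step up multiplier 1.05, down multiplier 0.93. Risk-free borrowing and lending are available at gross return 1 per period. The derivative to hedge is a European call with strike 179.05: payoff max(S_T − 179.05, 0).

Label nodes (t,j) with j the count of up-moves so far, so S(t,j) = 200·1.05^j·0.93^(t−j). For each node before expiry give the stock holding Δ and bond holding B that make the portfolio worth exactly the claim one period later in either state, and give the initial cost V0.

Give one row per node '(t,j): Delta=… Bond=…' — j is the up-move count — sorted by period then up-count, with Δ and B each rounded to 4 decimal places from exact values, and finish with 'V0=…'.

(0,0): Delta=0.8685 Bond=-151.4349
(1,0): Delta=0.6606 Bond=-112.7739
(1,1): Delta=1.0000 Bond=-179.0500
(2,0): Delta=0.1242 Bond=-19.9873
(2,1): Delta=1.0000 Bond=-179.0500
(2,2): Delta=1.0000 Bond=-179.0500
V0=22.2650

Risk-neutral probability p* = (R−d)/(u−d) = (1−0.93)/(1.05−0.93) = 0.5833.
Payoff layer (t=3): V(3,0)=0.0000, V(3,1)=2.5790, V(3,2)=26.0150, V(3,3)=52.4750
(2,0): S=172.9800. Δ = (V_up−V_dn)/(S_up−S_dn) = (2.5790−0.0000)/(181.6290−160.8714) = 0.1242. V = [p*·2.5790 + (1−p*)·0.0000]/1 = 1.5044. B = V − Δ·S = -19.9873.
(2,1): S=195.3000. Δ = (V_up−V_dn)/(S_up−S_dn) = (26.0150−2.5790)/(205.0650−181.6290) = 1.0000. V = [p*·26.0150 + (1−p*)·2.5790]/1 = 16.2500. B = V − Δ·S = -179.0500.
(2,2): S=220.5000. Δ = (V_up−V_dn)/(S_up−S_dn) = (52.4750−26.0150)/(231.5250−205.0650) = 1.0000. V = [p*·52.4750 + (1−p*)·26.0150]/1 = 41.4500. B = V − Δ·S = -179.0500.
(1,0): S=186.0000. Δ = (V_up−V_dn)/(S_up−S_dn) = (16.2500−1.5044)/(195.3000−172.9800) = 0.6606. V = [p*·16.2500 + (1−p*)·1.5044]/1 = 10.1060. B = V − Δ·S = -112.7739.
(1,1): S=210.0000. Δ = (V_up−V_dn)/(S_up−S_dn) = (41.4500−16.2500)/(220.5000−195.3000) = 1.0000. V = [p*·41.4500 + (1−p*)·16.2500]/1 = 30.9500. B = V − Δ·S = -179.0500.
(0,0): S=200.0000. Δ = (V_up−V_dn)/(S_up−S_dn) = (30.9500−10.1060)/(210.0000−186.0000) = 0.8685. V = [p*·30.9500 + (1−p*)·10.1060]/1 = 22.2650. B = V − Δ·S = -151.4349.
Each (Δ,B) replicates both successor values, so the strategy is self-financing and V0 is arbitrage-free.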